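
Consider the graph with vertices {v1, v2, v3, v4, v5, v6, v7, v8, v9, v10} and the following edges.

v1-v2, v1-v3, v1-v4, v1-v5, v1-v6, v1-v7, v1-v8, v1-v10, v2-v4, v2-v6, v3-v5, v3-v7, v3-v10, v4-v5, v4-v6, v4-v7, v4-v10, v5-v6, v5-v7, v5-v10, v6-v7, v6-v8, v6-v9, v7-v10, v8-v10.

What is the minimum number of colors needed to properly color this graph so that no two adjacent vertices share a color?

5

v1, v4, v5, v6, v7 are mutually adjacent (a clique of size 5), so at least 5 colors are needed.
5 colors suffice: v1=R, v2=G, v3=Y, v4=Y, v5=G, v6=B, v7=P, v8=G, v9=R, v10=B. No two adjacent vertices share a color.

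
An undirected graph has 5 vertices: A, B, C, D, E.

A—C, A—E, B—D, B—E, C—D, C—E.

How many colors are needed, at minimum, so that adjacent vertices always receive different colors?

3

A, C, E are mutually adjacent, so at least 3 colors are needed.
One proper 3-coloring: A=green, B=red, C=red, D=blue, E=blue. Every edge joins two different colors.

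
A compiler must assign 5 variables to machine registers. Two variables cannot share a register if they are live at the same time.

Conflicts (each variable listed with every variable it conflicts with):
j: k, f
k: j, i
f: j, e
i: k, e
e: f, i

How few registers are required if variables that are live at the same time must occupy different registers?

3

The cycle e-f-j-k-i-e has odd length 5, so it cannot be 2-colored; at least 3 registers are needed.
3 registers suffice: register 1 → {j, e}; register 2 → {f, i}; register 3 → {k}. No two conflicting variables share a register.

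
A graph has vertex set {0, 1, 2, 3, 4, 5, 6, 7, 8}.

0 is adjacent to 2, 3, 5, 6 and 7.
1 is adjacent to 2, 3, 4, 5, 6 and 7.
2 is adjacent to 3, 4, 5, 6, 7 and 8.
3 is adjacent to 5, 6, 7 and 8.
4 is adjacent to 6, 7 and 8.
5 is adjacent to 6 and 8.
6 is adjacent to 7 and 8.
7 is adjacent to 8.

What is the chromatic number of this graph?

5

0, 2, 3, 6, 7 are mutually adjacent (a clique of size 5), so at least 5 colors are needed.
5 colors suffice: color a → {6}; color b → {2}; color c → {5, 7}; color d → {3, 4}; color e → {0, 1, 8}. Every edge joins two different colors.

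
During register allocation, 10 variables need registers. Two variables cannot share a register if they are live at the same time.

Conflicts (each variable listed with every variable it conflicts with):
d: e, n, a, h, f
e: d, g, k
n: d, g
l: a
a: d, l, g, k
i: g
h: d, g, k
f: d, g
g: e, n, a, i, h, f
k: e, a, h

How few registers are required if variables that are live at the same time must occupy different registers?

h and g conflict, so at least 2 registers are needed.
Using 2 registers: d=1, e=2, n=2, l=1, a=2, i=2, h=2, f=2, g=1, k=1. Each listed conflict is separated.

2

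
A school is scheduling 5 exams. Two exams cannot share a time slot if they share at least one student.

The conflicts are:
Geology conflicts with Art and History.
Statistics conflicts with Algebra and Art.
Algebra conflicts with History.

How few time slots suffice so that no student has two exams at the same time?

3

The cycle Geology-Art-Statistics-Algebra-History-Geology has odd length 5, so it cannot be 2-colored; at least 3 time slots are needed.
3 time slots suffice: time slot 1 → {Geology, Statistics}; time slot 2 → {Art, History}; time slot 3 → {Algebra}. Each listed conflict is separated.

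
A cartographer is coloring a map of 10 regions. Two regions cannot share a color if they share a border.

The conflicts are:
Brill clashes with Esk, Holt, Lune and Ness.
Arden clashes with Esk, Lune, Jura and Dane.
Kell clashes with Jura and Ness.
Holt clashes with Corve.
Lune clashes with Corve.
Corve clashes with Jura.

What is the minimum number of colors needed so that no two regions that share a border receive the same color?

Arden and Esk conflict, so at least 2 colors are needed.
2 colors suffice: color 1 → {Brill, Arden, Kell, Corve}; color 2 → {Esk, Holt, Lune, Jura, Dane, Ness}. Each listed conflict is separated.

2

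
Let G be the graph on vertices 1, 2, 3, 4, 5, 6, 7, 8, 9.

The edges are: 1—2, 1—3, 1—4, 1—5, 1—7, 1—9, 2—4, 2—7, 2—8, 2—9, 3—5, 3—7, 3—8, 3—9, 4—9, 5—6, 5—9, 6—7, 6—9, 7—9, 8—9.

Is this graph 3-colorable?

No

1, 2, 4, 9 are pairwise adjacent (a clique of size 4), so at least 4 colors are needed.
So 3 colors are not enough.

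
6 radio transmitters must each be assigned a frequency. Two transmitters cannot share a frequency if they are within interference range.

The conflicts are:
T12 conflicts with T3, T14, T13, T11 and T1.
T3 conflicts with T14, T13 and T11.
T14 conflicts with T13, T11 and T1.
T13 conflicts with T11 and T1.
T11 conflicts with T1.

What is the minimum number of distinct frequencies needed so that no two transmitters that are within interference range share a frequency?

T12, T3, T14, T13, T11 pairwise conflict, so at least 5 frequencies are needed.
Using 5 frequencies: T12=2, T3=5, T14=1, T13=4, T11=3, T1=5. Every pair that conflicts lands in different frequencies.

5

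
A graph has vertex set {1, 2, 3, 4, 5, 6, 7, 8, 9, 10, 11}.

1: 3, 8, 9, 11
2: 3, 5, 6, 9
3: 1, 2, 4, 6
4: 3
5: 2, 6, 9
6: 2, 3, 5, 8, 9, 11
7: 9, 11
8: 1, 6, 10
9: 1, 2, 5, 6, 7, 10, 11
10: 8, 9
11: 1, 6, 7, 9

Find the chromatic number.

4

2, 5, 6, 9 are pairwise adjacent (a clique of size 4), so at least 4 colors are needed.
One proper 4-coloring: 1=blue, 2=green, 3=red, 4=blue, 5=yellow, 6=blue, 7=blue, 8=red, 9=red, 10=blue, 11=green. No two adjacent vertices share a color.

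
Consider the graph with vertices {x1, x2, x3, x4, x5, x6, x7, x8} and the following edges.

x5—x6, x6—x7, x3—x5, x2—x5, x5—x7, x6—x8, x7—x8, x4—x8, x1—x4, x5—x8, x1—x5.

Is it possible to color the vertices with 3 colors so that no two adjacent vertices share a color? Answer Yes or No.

x5, x6, x7, x8 are pairwise adjacent (a clique of size 4), so at least 4 colors are needed.
So 3 colors are not enough.

No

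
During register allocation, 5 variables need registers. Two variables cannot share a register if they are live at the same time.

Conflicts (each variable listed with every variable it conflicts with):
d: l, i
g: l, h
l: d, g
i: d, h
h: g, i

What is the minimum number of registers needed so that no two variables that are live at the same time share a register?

3

The cycle l-g-h-i-d-l has odd length 5, so it cannot be 2-colored; at least 3 registers are needed.
3 registers suffice: register 1 → {l, h}; register 2 → {g, i}; register 3 → {d}. No two conflicting variables share a register.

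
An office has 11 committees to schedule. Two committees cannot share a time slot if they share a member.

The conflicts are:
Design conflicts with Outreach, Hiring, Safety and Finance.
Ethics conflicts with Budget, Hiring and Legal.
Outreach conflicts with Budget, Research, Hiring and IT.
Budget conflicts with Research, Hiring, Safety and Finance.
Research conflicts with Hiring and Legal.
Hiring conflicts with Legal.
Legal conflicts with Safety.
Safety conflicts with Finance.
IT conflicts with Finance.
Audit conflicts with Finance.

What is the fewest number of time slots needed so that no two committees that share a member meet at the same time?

Outreach, Budget, Research, Hiring pairwise conflict, so at least 4 time slots are needed.
Using 4 time slots: Design=1, Ethics=3, Outreach=3, Budget=1, Research=4, Hiring=2, Legal=1, Safety=3, IT=1, Audit=1, Finance=2. Each listed conflict is separated.

4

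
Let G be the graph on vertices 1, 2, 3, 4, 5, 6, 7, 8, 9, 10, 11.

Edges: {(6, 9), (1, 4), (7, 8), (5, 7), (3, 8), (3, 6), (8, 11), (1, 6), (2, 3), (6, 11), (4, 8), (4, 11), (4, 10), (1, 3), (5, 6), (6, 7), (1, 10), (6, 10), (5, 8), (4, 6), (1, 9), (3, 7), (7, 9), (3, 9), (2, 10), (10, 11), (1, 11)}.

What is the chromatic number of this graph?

1, 4, 6, 10, 11 form a clique, so at least 5 colors are needed.
A valid assignment using 5 colors: 1=c, 2=a, 3=b, 4=e, 5=b, 6=a, 7=c, 8=a, 9=d, 10=d, 11=b. No two adjacent vertices share a color.

5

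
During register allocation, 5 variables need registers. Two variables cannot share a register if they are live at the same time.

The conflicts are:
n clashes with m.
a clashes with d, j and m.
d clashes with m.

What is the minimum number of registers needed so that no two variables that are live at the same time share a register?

a, d, m pairwise conflict, so at least 3 registers are needed.
3 registers suffice: register 1 → {j, m}; register 2 → {n, a}; register 3 → {d}. Every pair that conflicts lands in different registers.

3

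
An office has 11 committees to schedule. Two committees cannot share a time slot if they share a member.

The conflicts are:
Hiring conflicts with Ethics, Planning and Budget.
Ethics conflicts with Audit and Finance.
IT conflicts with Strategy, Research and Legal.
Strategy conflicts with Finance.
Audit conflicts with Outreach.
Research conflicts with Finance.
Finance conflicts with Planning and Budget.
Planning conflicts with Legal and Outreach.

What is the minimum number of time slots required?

3

The cycle Finance-Planning-Legal-IT-Strategy-Finance has odd length 5, so it cannot be 2-colored; at least 3 time slots are needed.
3 time slots suffice: time slot 1 → {Hiring, IT, Audit, Finance}; time slot 2 → {Ethics, Strategy, Research, Planning, Budget}; time slot 3 → {Legal, Outreach}. Each listed conflict is separated.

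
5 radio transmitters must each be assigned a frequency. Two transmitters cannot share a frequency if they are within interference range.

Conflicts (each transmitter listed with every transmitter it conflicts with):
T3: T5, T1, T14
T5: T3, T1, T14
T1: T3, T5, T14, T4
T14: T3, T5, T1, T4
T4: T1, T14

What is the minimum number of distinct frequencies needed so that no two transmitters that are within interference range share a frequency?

T3, T5, T1, T14 are mutually in conflict, so at least 4 frequencies are needed.
A valid assignment using 4 frequencies: T3=3, T5=4, T1=2, T14=1, T4=3. Each listed conflict is separated.

4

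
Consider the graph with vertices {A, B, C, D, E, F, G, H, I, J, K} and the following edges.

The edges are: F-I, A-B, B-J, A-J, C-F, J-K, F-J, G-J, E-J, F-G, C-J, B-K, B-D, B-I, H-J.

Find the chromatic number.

3

C, F, J are pairwise adjacent, so at least 3 colors are needed.
One proper 3-coloring: A=green, B=blue, C=green, D=red, E=blue, F=blue, G=green, H=blue, I=red, J=red, K=green. Every edge joins two different colors.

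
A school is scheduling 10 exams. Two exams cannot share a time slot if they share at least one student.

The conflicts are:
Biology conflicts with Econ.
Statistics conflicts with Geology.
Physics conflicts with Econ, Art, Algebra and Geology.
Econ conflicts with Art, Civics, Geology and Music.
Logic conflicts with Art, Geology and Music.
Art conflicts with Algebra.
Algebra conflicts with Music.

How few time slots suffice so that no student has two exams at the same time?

Physics, Econ, Geology are mutually in conflict, so at least 3 time slots are needed.
A valid assignment using 3 time slots: Biology=2, Statistics=1, Physics=3, Econ=1, Logic=1, Art=2, Civics=2, Algebra=1, Geology=2, Music=2. Every pair that conflicts lands in different time slots.

3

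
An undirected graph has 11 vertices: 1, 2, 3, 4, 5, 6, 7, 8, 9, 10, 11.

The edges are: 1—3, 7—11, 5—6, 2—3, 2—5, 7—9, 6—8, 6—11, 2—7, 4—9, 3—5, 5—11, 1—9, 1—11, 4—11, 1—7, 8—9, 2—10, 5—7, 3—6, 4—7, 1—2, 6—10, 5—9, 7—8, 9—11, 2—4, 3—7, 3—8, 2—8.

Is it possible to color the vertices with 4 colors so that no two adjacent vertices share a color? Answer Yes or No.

Yes

The chromatic number is 4. 5, 7, 9, 11 are mutually adjacent (a clique of size 4), so at least 4 colors are needed.
4 colors suffice: color red → {6, 7}; color blue → {2, 9}; color green → {1, 4, 5, 8, 10}; color yellow → {3, 11}.
That is already a proper 4-coloring.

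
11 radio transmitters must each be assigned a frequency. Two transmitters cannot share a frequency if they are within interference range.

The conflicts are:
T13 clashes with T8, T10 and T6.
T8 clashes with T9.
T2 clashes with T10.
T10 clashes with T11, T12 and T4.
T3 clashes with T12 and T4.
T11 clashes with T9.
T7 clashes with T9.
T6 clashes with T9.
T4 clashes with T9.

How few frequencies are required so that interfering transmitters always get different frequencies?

The cycle T10-T4-T9-T6-T13-T10 has odd length 5, so it cannot be 2-colored; at least 3 frequencies are needed.
3 frequencies suffice: frequency 1 → {T10, T3, T9}; frequency 2 → {T13, T2, T11, T12, T7, T4}; frequency 3 → {T8, T6}. No two conflicting transmitters share a frequency.

3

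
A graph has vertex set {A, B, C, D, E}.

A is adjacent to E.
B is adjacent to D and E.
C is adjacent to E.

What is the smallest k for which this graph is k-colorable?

C and E are adjacent, so at least 2 colors are needed.
2 colors suffice: color red → {D, E}; color blue → {A, B, C}. Each edge has distinct colors on its endpoints.

2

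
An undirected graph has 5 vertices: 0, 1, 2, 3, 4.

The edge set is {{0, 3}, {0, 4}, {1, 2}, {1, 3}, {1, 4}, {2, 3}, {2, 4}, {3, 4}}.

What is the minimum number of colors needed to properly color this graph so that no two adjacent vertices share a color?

1, 2, 3, 4 form a clique, so at least 4 colors are needed.
4 colors suffice: color red → {4}; color blue → {3}; color green → {0, 2}; color yellow → {1}. Each edge has distinct colors on its endpoints.

4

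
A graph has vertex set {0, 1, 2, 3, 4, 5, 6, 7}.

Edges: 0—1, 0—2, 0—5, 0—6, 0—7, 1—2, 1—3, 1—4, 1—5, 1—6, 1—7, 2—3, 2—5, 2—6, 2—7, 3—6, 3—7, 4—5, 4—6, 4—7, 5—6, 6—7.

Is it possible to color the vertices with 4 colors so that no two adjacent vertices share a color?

No

0, 1, 2, 6, 7 are mutually adjacent (a clique of size 5), so at least 5 colors are needed.
So 4 colors are not enough.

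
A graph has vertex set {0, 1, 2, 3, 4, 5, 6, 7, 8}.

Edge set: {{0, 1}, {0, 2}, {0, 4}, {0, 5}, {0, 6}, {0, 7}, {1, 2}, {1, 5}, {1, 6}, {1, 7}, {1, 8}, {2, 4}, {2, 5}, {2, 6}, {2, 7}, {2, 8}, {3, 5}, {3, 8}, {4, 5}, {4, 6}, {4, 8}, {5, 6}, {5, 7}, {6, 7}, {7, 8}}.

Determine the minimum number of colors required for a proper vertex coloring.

0, 1, 2, 5, 6, 7 form a clique, so at least 6 colors are needed.
6 colors suffice: color red → {5, 8}; color blue → {2, 3}; color green → {4, 7}; color yellow → {1}; color purple → {0}; color orange → {6}. Each edge has distinct colors on its endpoints.

6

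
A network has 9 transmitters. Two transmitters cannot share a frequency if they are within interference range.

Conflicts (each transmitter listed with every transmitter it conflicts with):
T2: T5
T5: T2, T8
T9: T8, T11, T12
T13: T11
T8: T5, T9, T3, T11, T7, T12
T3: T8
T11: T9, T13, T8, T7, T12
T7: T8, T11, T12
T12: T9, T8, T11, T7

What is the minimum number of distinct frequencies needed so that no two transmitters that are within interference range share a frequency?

4

T8, T11, T7, T12 pairwise conflict, so at least 4 frequencies are needed.
4 frequencies suffice: frequency 1 → {T2, T13, T8}; frequency 2 → {T5, T3, T11}; frequency 3 → {T12}; frequency 4 → {T9, T7}. Each listed conflict is separated.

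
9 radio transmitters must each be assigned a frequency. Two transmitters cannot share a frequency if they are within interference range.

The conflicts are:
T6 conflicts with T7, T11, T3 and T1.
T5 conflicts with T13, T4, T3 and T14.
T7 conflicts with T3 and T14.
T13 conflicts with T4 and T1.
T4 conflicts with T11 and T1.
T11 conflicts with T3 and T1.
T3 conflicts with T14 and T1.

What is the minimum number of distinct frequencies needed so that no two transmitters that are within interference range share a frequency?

4

T6, T11, T3, T1 are mutually in conflict, so at least 4 frequencies are needed.
Using 4 frequencies: T6=4, T5=2, T7=2, T13=3, T4=1, T11=3, T3=1, T14=3, T1=2. Every pair that conflicts lands in different frequencies.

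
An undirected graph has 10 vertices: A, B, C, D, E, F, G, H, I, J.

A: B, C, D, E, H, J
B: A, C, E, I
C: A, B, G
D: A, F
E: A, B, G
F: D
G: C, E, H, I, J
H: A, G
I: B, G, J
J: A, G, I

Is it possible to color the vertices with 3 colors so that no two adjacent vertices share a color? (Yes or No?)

The chromatic number is 3. G, I, J are mutually adjacent, so at least 3 colors are needed.
One proper 3-coloring: A=1, B=2, C=3, D=2, E=3, F=1, G=1, H=2, I=3, J=2.
That is already a proper 3-coloring.

Yes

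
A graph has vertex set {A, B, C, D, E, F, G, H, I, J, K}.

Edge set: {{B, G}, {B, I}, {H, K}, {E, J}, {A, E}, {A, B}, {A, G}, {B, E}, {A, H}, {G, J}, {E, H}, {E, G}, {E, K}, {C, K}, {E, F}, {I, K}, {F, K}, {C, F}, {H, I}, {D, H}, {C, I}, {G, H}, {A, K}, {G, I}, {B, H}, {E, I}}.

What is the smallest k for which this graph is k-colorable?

5

A, B, E, G, H form a clique, so at least 5 colors are needed.
5 colors suffice: color 1 → {C, D, E}; color 2 → {F, H, J}; color 3 → {G, K}; color 4 → {A, I}; color 5 → {B}. Every edge joins two different colors.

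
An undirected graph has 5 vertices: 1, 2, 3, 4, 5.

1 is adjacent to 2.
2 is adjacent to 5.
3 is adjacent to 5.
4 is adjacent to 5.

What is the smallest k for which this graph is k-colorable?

4 and 5 are adjacent, so at least 2 colors are needed.
A valid assignment using 2 colors: 1=red, 2=blue, 3=blue, 4=blue, 5=red. Each edge has distinct colors on its endpoints.

2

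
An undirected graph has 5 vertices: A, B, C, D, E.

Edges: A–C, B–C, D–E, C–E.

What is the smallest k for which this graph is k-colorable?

2

D and E are adjacent, so at least 2 colors are needed.
One proper 2-coloring: A=2, B=2, C=1, D=1, E=2. Each edge has distinct colors on its endpoints.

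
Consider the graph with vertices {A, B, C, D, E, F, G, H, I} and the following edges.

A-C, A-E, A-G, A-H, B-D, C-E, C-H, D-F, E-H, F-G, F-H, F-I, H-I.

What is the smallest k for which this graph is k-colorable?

4

A, C, E, H are mutually adjacent (a clique of size 4), so at least 4 colors are needed.
4 colors suffice: A=2, B=2, C=4, D=1, E=3, F=2, G=1, H=1, I=3. Every edge joins two different colors.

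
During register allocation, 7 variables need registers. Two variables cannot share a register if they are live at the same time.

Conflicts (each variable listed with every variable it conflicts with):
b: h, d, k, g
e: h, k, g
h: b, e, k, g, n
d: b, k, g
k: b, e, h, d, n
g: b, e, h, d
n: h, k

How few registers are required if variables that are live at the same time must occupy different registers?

b, h, k all conflict with each other, so at least 3 registers are needed.
A valid assignment using 3 registers: b=3, e=3, h=1, d=1, k=2, g=2, n=3. Each listed conflict is separated.

3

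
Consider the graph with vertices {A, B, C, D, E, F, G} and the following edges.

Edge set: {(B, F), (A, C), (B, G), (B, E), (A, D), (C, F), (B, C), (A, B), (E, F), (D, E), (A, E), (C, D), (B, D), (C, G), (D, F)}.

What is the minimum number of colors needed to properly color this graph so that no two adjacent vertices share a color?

4

A, B, C, D are pairwise adjacent (a clique of size 4), so at least 4 colors are needed.
4 colors suffice: color 1 → {B}; color 2 → {C, E}; color 3 → {D, G}; color 4 → {A, F}. Every edge joins two different colors.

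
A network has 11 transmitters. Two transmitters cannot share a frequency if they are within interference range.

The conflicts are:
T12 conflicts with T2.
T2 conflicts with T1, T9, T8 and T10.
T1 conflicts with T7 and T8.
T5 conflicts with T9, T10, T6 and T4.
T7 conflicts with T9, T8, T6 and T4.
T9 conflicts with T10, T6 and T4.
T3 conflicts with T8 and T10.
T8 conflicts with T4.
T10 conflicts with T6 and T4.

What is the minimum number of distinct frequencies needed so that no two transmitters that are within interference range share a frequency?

4

T5, T9, T10, T6 are mutually in conflict, so at least 4 frequencies are needed.
4 frequencies suffice: frequency 1 → {T12, T8, T10}; frequency 2 → {T1, T9, T3}; frequency 3 → {T2, T6, T4}; frequency 4 → {T5, T7}. Every pair that conflicts lands in different frequencies.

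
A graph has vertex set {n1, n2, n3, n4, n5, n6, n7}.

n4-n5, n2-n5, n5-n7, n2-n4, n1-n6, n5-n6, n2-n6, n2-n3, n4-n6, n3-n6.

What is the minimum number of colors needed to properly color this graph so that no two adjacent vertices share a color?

n2, n4, n5, n6 form a clique, so at least 4 colors are needed.
A valid assignment using 4 colors: n1=2, n2=2, n3=3, n4=4, n5=3, n6=1, n7=1. Each edge has distinct colors on its endpoints.

4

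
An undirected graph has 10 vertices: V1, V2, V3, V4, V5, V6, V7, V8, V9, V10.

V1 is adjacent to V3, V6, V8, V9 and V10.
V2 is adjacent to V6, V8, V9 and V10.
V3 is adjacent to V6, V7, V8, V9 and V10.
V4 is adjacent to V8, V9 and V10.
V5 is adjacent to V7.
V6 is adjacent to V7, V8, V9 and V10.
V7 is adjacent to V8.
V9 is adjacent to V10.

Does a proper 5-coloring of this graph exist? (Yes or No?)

Yes

The chromatic number is 5. V1, V3, V6, V9, V10 form a clique, so at least 5 colors are needed.
5 colors suffice: color 1 → {V4, V5, V6}; color 2 → {V8, V9}; color 3 → {V7, V10}; color 4 → {V2, V3}; color 5 → {V1}.
That is already a proper 5-coloring.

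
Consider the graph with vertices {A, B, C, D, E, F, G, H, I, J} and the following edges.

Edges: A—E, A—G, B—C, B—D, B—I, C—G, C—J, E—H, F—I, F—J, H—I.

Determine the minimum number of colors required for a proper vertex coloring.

3

The cycle J-C-B-I-F-J has odd length 5, so it cannot be 2-colored; at least 3 colors are needed.
3 colors suffice: color 1 → {B, F, G, H}; color 2 → {A, C, D, I}; color 3 → {E, J}. Each edge has distinct colors on its endpoints.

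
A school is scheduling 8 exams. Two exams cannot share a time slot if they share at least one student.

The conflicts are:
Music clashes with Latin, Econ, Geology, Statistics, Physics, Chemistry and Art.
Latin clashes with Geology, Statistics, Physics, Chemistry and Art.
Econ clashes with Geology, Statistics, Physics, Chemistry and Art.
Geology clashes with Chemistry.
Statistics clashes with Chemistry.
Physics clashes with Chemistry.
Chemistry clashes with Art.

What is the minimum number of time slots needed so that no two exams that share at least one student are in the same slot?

Music, Econ, Geology, Chemistry are mutually in conflict, so at least 4 time slots are needed.
4 time slots suffice: time slot 1 → {Chemistry}; time slot 2 → {Music}; time slot 3 → {Latin, Econ}; time slot 4 → {Geology, Statistics, Physics, Art}. No two conflicting exams share a time slot.

4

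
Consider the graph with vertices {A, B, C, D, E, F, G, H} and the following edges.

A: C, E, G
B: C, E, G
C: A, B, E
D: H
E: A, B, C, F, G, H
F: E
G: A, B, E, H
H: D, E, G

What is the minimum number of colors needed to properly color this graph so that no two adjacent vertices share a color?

3

B, E, G are pairwise adjacent, so at least 3 colors are needed.
3 colors suffice: color 1 → {D, E}; color 2 → {C, F, G}; color 3 → {A, B, H}. Every edge joins two different colors.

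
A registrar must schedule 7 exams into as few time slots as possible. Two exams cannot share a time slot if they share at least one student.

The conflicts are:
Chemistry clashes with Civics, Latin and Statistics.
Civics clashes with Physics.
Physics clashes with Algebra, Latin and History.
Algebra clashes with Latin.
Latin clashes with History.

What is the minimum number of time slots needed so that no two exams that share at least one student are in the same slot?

Physics, Latin, History all conflict with each other, so at least 3 time slots are needed.
Using 3 time slots: Chemistry=2, Civics=1, Physics=2, Algebra=3, Latin=1, History=3, Statistics=1. Every pair that conflicts lands in different time slots.

3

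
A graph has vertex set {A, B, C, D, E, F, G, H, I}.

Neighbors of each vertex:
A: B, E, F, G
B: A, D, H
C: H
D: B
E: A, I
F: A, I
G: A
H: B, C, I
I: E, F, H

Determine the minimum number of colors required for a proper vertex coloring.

3

The cycle H-I-F-A-B-H has odd length 5, so it cannot be 2-colored; at least 3 colors are needed.
3 colors suffice: color 1 → {A, C, D, I}; color 2 → {E, F, G, H}; color 3 → {B}. No two adjacent vertices share a color.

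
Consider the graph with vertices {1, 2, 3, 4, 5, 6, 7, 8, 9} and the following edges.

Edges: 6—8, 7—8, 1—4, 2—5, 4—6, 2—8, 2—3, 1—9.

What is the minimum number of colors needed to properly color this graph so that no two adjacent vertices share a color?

2

2 and 8 are adjacent, so at least 2 colors are needed.
One proper 2-coloring: 1=red, 2=red, 3=blue, 4=blue, 5=blue, 6=red, 7=red, 8=blue, 9=blue. Each edge has distinct colors on its endpoints.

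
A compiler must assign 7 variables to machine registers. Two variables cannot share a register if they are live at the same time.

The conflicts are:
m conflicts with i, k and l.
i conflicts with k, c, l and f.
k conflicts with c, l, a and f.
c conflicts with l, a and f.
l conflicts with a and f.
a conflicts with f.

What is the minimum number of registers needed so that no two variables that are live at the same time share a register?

5

i, k, c, l, f all conflict with each other, so at least 5 registers are needed.
Using 5 registers: m=3, i=4, k=1, c=5, l=2, a=4, f=3. Each listed conflict is separated.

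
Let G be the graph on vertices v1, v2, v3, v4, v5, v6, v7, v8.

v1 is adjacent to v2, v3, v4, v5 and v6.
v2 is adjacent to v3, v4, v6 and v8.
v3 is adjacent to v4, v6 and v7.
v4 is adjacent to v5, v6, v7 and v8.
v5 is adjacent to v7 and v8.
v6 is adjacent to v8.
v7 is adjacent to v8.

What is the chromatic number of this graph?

5

v1, v2, v3, v4, v6 are mutually adjacent (a clique of size 5), so at least 5 colors are needed.
A valid assignment using 5 colors: v1=5, v2=3, v3=2, v4=1, v5=3, v6=4, v7=4, v8=2. Each edge has distinct colors on its endpoints.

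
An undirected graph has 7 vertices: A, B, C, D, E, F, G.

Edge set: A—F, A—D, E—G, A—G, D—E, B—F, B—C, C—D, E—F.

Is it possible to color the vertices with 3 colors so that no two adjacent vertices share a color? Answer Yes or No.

The chromatic number is 3. The cycle B-F-A-D-C-B has odd length 5, so it cannot be 2-colored; at least 3 colors are needed.
A valid assignment using 3 colors: A=red, B=red, C=green, D=blue, E=red, F=blue, G=blue.
That is already a proper 3-coloring.

Yes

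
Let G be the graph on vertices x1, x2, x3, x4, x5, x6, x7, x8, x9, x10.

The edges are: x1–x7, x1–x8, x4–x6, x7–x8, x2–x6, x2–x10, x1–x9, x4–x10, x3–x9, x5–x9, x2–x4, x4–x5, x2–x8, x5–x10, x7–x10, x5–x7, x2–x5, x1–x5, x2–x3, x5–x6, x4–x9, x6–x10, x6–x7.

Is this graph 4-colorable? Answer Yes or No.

No

x2, x4, x5, x6, x10 are mutually adjacent (a clique of size 5), so at least 5 colors are needed.
So 4 colors are not enough.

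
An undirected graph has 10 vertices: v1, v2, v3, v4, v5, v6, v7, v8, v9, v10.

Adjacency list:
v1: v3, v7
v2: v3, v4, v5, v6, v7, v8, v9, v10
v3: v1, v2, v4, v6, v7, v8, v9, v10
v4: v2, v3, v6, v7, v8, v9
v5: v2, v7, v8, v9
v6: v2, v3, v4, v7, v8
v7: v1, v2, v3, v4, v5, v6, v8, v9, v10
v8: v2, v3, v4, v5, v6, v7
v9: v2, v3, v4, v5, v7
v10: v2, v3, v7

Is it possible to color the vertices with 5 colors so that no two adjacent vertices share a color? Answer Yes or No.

v2, v3, v4, v6, v7, v8 form a clique, so at least 6 colors are needed.
So 5 colors are not enough.

No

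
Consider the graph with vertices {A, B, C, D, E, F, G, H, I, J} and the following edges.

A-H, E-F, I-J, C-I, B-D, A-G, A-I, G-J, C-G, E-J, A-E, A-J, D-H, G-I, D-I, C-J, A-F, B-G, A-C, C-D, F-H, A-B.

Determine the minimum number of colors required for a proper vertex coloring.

5

A, C, G, I, J are mutually adjacent (a clique of size 5), so at least 5 colors are needed.
5 colors suffice: color 1 → {A, D}; color 2 → {F, G}; color 3 → {B, C, E, H}; color 4 → {J}; color 5 → {I}. Every edge joins two different colors.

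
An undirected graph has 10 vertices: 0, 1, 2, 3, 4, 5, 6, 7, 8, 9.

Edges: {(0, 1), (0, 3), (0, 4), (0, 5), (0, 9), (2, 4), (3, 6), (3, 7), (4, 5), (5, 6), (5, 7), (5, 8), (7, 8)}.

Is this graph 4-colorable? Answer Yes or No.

Yes

The chromatic number is 3. 5, 7, 8 are pairwise adjacent, so at least 3 colors are needed.
3 colors suffice: 0=b, 1=a, 2=a, 3=a, 4=c, 5=a, 6=b, 7=b, 8=c, 9=a.
Since 4 ≥ 3, a proper 4-coloring certainly exists.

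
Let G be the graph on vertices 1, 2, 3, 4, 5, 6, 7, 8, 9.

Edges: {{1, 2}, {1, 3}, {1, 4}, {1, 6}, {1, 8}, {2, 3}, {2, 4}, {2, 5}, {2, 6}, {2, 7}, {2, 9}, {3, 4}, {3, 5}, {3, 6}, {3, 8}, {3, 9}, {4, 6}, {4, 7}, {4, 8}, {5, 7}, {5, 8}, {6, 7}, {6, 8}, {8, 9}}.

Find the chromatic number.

1, 2, 3, 4, 6 are pairwise adjacent (a clique of size 5), so at least 5 colors are needed.
5 colors suffice: color a → {2, 8}; color b → {3, 7}; color c → {4, 5, 9}; color d → {6}; color e → {1}. No two adjacent vertices share a color.

5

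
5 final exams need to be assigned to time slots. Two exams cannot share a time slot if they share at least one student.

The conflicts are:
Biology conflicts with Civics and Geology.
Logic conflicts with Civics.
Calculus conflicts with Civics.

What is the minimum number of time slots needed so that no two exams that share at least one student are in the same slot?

Biology and Civics conflict, so at least 2 time slots are needed.
2 time slots suffice: time slot 1 → {Civics, Geology}; time slot 2 → {Biology, Logic, Calculus}. No two conflicting exams share a time slot.

2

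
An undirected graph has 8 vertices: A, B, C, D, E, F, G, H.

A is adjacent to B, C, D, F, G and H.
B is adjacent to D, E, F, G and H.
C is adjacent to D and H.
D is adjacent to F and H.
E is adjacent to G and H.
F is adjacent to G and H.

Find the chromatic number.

5

A, B, D, F, H are mutually adjacent (a clique of size 5), so at least 5 colors are needed.
A valid assignment using 5 colors: A=3, B=1, C=1, D=5, E=3, F=4, G=2, H=2. Every edge joins two different colors.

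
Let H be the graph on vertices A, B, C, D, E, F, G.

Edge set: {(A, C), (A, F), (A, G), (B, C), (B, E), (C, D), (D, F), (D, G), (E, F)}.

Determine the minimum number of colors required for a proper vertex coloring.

3

The cycle F-D-C-B-E-F has odd length 5, so it cannot be 2-colored; at least 3 colors are needed.
A valid assignment using 3 colors: A=2, B=2, C=1, D=2, E=3, F=1, G=1. Every edge joins two different colors.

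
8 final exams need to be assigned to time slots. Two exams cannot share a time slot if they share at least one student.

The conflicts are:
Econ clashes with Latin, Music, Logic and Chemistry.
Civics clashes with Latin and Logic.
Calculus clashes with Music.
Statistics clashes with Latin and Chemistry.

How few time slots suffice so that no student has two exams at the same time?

2

Econ and Latin conflict, so at least 2 time slots are needed.
Using 2 time slots: Econ=1, Civics=1, Calculus=1, Statistics=1, Latin=2, Music=2, Logic=2, Chemistry=2. Each listed conflict is separated.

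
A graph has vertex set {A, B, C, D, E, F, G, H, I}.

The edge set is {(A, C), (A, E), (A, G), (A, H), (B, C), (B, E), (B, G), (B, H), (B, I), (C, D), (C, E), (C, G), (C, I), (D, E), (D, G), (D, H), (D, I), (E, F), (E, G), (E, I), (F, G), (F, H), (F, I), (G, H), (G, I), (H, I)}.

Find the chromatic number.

C, D, E, G, I are mutually adjacent (a clique of size 5), so at least 5 colors are needed.
One proper 5-coloring: A=3, B=5, C=4, D=5, E=2, F=4, G=1, H=2, I=3. Every edge joins two different colors.

5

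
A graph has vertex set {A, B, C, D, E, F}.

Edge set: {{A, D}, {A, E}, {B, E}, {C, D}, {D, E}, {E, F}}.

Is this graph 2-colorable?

No

A, D, E are mutually adjacent, so at least 3 colors are needed.
So 2 colors are not enough.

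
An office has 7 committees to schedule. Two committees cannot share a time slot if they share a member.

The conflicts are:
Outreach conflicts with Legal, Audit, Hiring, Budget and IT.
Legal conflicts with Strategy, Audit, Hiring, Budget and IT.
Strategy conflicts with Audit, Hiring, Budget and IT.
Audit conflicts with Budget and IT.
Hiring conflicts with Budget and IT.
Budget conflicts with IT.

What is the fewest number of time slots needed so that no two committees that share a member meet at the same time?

Outreach, Legal, Audit, Budget, IT pairwise conflict, so at least 5 time slots are needed.
5 time slots suffice: time slot 1 → {IT}; time slot 2 → {Legal}; time slot 3 → {Budget}; time slot 4 → {Outreach, Strategy}; time slot 5 → {Audit, Hiring}. Each listed conflict is separated.

5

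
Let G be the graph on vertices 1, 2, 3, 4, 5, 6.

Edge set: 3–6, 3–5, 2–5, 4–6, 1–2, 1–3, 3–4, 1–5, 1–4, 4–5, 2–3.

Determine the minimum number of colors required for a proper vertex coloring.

4

1, 3, 4, 5 are pairwise adjacent (a clique of size 4), so at least 4 colors are needed.
A valid assignment using 4 colors: 1=c, 2=b, 3=a, 4=b, 5=d, 6=c. Each edge has distinct colors on its endpoints.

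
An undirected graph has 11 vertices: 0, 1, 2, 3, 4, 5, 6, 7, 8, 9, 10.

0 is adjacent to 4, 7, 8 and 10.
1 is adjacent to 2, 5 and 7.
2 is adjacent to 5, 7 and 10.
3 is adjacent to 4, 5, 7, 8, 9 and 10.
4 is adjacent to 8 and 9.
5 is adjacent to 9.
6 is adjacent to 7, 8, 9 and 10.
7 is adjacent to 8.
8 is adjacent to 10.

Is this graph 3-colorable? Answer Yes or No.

Yes

The chromatic number is 3. 3, 7, 8 are mutually adjacent, so at least 3 colors are needed.
3 colors suffice: color red → {4, 5, 7, 10}; color blue → {0, 2, 3, 6}; color green → {1, 8, 9}.
That is already a proper 3-coloring.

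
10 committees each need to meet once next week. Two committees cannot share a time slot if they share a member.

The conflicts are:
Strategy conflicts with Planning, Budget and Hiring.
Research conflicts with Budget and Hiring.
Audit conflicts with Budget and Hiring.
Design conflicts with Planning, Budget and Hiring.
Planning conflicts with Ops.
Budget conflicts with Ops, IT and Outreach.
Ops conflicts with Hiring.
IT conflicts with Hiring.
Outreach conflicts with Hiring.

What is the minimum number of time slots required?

2

Design and Planning conflict, so at least 2 time slots are needed.
2 time slots suffice: time slot 1 → {Planning, Budget, Hiring}; time slot 2 → {Strategy, Research, Audit, Design, Ops, IT, Outreach}. No two conflicting committees share a time slot.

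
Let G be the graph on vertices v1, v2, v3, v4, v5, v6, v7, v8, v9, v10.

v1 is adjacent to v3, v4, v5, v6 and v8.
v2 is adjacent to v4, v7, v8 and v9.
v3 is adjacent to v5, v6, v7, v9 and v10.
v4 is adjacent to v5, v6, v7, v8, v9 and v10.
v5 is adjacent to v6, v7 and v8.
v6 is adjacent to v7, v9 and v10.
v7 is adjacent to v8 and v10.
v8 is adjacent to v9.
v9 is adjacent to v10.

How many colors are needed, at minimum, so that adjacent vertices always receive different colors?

v1, v4, v5, v8 are mutually adjacent (a clique of size 4), so at least 4 colors are needed.
4 colors suffice: v1=2, v2=4, v3=1, v4=1, v5=4, v6=3, v7=2, v8=3, v9=2, v10=4. No two adjacent vertices share a color.

4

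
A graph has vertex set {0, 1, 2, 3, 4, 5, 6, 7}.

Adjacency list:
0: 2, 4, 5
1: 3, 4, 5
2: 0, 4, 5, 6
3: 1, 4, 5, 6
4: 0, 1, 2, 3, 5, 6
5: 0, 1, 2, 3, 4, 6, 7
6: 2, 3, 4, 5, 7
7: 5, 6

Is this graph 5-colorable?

Yes

The chromatic number is 4. 0, 2, 4, 5 form a clique, so at least 4 colors are needed.
4 colors suffice: color red → {5}; color blue → {4, 7}; color green → {0, 1, 6}; color yellow → {2, 3}.
Since 5 ≥ 4, a proper 5-coloring certainly exists.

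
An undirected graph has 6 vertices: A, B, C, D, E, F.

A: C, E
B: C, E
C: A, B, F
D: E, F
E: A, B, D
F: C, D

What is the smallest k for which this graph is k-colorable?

The cycle A-E-D-F-C-A has odd length 5, so it cannot be 2-colored; at least 3 colors are needed.
One proper 3-coloring: A=2, B=2, C=1, D=2, E=1, F=3. No two adjacent vertices share a color.

3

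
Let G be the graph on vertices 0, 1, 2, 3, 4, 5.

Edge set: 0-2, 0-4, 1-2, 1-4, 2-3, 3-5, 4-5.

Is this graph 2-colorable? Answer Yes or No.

The cycle 2-3-5-4-1-2 has odd length 5, so it cannot be 2-colored; at least 3 colors are needed.
So 2 colors are not enough.

No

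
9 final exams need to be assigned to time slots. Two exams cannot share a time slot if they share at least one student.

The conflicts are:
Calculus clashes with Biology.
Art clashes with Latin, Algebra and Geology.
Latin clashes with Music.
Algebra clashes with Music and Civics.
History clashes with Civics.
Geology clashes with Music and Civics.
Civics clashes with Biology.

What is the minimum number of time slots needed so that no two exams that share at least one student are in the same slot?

Art and Latin conflict, so at least 2 time slots are needed.
2 time slots suffice: Calculus=1, Art=1, Latin=2, Algebra=2, History=2, Geology=2, Music=1, Civics=1, Biology=2. No two conflicting exams share a time slot.

2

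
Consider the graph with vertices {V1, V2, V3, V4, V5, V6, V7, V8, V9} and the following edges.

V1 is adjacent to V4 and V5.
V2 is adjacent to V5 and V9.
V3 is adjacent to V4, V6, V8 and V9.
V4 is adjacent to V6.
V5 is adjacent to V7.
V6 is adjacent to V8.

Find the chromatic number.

V3, V4, V6 form a triangle, so at least 3 colors are needed.
One proper 3-coloring: V1=3, V2=3, V3=1, V4=2, V5=1, V6=3, V7=2, V8=2, V9=2. Every edge joins two different colors.

3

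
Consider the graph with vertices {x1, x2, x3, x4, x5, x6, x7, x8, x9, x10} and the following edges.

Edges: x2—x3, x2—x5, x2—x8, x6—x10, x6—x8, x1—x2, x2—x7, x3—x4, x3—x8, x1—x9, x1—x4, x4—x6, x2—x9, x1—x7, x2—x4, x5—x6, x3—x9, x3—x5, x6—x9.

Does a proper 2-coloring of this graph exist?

No

x1, x2, x4 are mutually adjacent, so at least 3 colors are needed.
So 2 colors are not enough.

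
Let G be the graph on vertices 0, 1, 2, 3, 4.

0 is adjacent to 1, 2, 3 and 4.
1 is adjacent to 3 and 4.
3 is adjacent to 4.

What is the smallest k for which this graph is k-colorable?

4

0, 1, 3, 4 are pairwise adjacent (a clique of size 4), so at least 4 colors are needed.
4 colors suffice: color red → {0}; color blue → {2, 3}; color green → {1}; color yellow → {4}. Every edge joins two different colors.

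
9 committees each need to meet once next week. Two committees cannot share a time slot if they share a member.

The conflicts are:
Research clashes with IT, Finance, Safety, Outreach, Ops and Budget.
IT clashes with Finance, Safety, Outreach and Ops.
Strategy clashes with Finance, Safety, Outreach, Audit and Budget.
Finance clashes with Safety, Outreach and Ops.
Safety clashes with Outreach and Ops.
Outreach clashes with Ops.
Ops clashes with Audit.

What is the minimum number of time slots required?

Research, IT, Finance, Safety, Outreach, Ops all conflict with each other, so at least 6 time slots are needed.
6 time slots suffice: Research=4, IT=6, Strategy=1, Finance=5, Safety=3, Outreach=2, Ops=1, Audit=2, Budget=2. No two conflicting committees share a time slot.

6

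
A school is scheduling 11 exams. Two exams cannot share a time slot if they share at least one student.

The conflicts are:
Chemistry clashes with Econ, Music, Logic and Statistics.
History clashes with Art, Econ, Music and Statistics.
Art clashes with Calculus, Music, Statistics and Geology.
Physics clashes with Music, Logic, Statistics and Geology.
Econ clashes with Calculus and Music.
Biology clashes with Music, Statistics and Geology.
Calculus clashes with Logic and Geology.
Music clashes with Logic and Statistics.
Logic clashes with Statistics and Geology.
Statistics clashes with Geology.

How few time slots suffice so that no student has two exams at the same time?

Chemistry, Music, Logic, Statistics pairwise conflict, so at least 4 time slots are needed.
4 time slots suffice: time slot 1 → {Music, Geology}; time slot 2 → {Calculus, Statistics}; time slot 3 → {Art, Econ, Biology, Logic}; time slot 4 → {Chemistry, History, Physics}. No two conflicting exams share a time slot.

4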